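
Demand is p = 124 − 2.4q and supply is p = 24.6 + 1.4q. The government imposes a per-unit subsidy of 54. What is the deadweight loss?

383.68

Competitive equilibrium: 124 − 2.4q = 24.6 + 1.4q → q* = 26.1579, p* = 61.2211.
The subsidy lowers effective supply by 54: p = 1.4q − 29.4.
New quantity: 124 − 2.4q = 1.4q − 29.4 → q' = 40.3684.
Overproduction Δq = 40.3684 − 26.1579 = 14.2105; wedge = subsidy = 54.
Welfare loss = ½ × 14.2105 × 54 = 383.68.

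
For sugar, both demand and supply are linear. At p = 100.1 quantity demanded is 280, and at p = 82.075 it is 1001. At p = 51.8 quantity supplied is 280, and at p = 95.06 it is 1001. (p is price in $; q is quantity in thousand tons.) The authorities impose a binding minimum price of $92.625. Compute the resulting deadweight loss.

$3080.72 thousand

Demand slope = (82.075 − 100.1)/(1001 − 280) = −0.025, so p = 107.1 − 0.025q.
Supply slope = (95.06 − 51.8)/(1001 − 280) = 0.06, so p = 35 + 0.06q.
Competitive equilibrium: 107.1 − 0.025q = 35 + 0.06q → q* = 848.2353, p* = 85.8941.
At the floor p = 92.625, quantity demanded = (107.1 − 92.625)/0.025 = 579.
Sellers' marginal cost at q' = 579: 35 + 0.06·579 = 69.74.
Δq = 848.2353 − 579 = 269.2353; wedge = 92.625 − 69.74 = 22.885.
Deadweight loss = ½ × 269.2353 × 22.885 = $3080.72 thousand.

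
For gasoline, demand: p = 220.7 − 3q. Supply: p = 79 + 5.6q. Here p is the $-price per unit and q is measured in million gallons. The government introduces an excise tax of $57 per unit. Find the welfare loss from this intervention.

$188.90 million

Competitive equilibrium: 220.7 − 3q = 79 + 5.6q → q* = 16.4767, p* = 171.2698.
With the tax, the buyer price exceeds the seller price by 57: (220.7 − 3q) − (79 + 5.6q) = 57 → q' = 9.8488.
Δq = 16.4767 − 9.8488 = 6.6279; the wedge equals the tax, 57.
Welfare loss = ½ × 6.6279 × 57 = $188.90 million.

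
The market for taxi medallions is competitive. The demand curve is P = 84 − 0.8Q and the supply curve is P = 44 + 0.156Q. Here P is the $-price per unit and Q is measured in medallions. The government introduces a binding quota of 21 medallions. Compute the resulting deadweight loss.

$207.62

Competitive equilibrium: 84 − 0.8Q = 44 + 0.156Q → Q* = 41.841, P* = 50.5272.
At Q = 21: demand price = 84 − 0.8·21 = 67.2; supply price = 44 + 0.156·21 = 47.276.
ΔQ = 41.841 − 21 = 20.841; wedge = 67.2 − 47.276 = 19.924.
Welfare loss = ½ × 20.841 × 19.924 = $207.62.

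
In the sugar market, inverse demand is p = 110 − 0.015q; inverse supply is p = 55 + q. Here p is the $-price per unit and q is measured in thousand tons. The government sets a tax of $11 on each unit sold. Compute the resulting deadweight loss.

$59.61 thousand

Competitive equilibrium: 110 − 0.015q = 55 + q → q* = 54.1872, p* = 109.1872.
With the tax, the buyer price exceeds the seller price by 11: (110 − 0.015q) − (55 + q) = 11 → q' = 43.3498.
Δq = 54.1872 − 43.3498 = 10.8374; the wedge equals the tax, 11.
The triangle = ½ × 10.8374 × 11 = $59.61 thousand.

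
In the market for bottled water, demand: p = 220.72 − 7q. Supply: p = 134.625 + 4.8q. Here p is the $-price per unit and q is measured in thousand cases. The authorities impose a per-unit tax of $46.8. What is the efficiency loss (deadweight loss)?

Competitive equilibrium: 220.72 − 7q = 134.625 + 4.8q → q* = 7.2962, p* = 169.6467.
With the tax, the buyer price exceeds the seller price by 46.8: (220.72 − 7q) − (134.625 + 4.8q) = 46.8 → q' = 3.3301.
Δq = 7.2962 − 3.3301 = 3.9661; the wedge equals the tax, 46.8.
DWL = ½ × 3.9661 × 46.8 = $92.81 thousand.

$92.81 thousand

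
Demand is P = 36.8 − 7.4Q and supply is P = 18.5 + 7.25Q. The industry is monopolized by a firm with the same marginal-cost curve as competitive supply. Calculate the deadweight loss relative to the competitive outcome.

1.29

Competitive equilibrium: 36.8 − 7.4Q = 18.5 + 7.25Q → Q* = 1.2491, P* = 27.5563.
Marginal revenue: MR = 36.8 − 14.8Q. Set MR = MC: 36.8 − 14.8Q = 18.5 + 7.25Q → Q_m = 0.8299.
Price P_m = 36.8 − 7.4·0.8299 = 30.6587; MC(Q_m) = 18.5 + 7.25·0.8299 = 24.5168.
Competitive Q* = 1.2491, so ΔQ = 0.4192; wedge = 30.6587 − 24.5168 = 6.1419.
Welfare loss = ½ × 0.4192 × 6.1419 = 1.29.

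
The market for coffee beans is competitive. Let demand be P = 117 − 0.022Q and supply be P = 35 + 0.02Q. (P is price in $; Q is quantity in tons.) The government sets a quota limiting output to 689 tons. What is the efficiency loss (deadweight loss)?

$33518.76

Competitive equilibrium: 117 − 0.022Q = 35 + 0.02Q → Q* = 1952.381, P* = 74.0476.
At Q = 689: demand price = 117 − 0.022·689 = 101.842; supply price = 35 + 0.02·689 = 48.78.
ΔQ = 1952.381 − 689 = 1263.381; wedge = 101.842 − 48.78 = 53.062.
DWL = ½ × 1263.381 × 53.062 = $33518.76.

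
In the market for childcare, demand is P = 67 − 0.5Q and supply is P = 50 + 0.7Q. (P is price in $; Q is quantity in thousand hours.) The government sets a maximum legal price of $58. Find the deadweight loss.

$4.50 thousand

Competitive equilibrium: 67 − 0.5Q = 50 + 0.7Q → Q* = 14.1667, P* = 59.9167.
At the ceiling P = 58, quantity supplied = (58 − 50)/0.7 = 11.4286.
Willingness to pay at Q' = 11.4286: 67 − 0.5·11.4286 = 61.2857.
ΔQ = 14.1667 − 11.4286 = 2.7381; wedge = 61.2857 − 58 = 3.2857.
Welfare loss = ½ × 2.7381 × 3.2857 = $4.50 thousand.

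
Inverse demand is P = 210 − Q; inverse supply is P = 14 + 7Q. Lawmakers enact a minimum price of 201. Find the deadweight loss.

961

Competitive equilibrium: 210 − Q = 14 + 7Q → Q* = 24.5, P* = 185.5.
At the floor P = 201, quantity demanded = (210 − 201)/1 = 9.
Sellers' marginal cost at Q' = 9: 14 + 7·9 = 77.
ΔQ = 24.5 − 9 = 15.5; wedge = 201 − 77 = 124.
The triangle = ½ × 15.5 × 124 = 961.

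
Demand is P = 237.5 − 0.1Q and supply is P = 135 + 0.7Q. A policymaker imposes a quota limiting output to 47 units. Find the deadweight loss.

Competitive equilibrium: 237.5 − 0.1Q = 135 + 0.7Q → Q* = 128.125, P* = 224.6875.
At Q = 47: demand price = 237.5 − 0.1·47 = 232.8; supply price = 135 + 0.7·47 = 167.9.
ΔQ = 128.125 − 47 = 81.125; wedge = 232.8 − 167.9 = 64.9.
The triangle = ½ × 81.125 × 64.9 = 2632.51.

2632.51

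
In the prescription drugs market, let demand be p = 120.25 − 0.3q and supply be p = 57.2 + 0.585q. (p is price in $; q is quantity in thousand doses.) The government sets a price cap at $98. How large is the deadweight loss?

Competitive equilibrium: 120.25 − 0.3q = 57.2 + 0.585q → q* = 71.2429, p* = 98.8771.
At the ceiling p = 98, quantity supplied = (98 − 57.2)/0.585 = 69.7436.
Willingness to pay at q' = 69.7436: 120.25 − 0.3·69.7436 = 99.3269.
Δq = 71.2429 − 69.7436 = 1.4993; wedge = 99.3269 − 98 = 1.3269.
Deadweight loss = ½ × 1.4993 × 1.3269 = $0.99 thousand.

$0.99 thousand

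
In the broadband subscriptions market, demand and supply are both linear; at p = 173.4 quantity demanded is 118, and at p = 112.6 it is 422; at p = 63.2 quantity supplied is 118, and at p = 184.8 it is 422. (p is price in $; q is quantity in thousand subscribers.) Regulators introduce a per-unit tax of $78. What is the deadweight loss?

$5070 thousand

Demand slope = (112.6 − 173.4)/(422 − 118) = −0.2, so p = 197 − 0.2q.
Supply slope = (184.8 − 63.2)/(422 − 118) = 0.4, so p = 16 + 0.4q.
Competitive equilibrium: 197 − 0.2q = 16 + 0.4q → q* = 301.6667, p* = 136.6667.
With the tax, the buyer price exceeds the seller price by 78: (197 − 0.2q) − (16 + 0.4q) = 78 → q' = 171.6667.
Δq = 301.6667 − 171.6667 = 130; the wedge equals the tax, 78.
DWL = ½ × 130 × 78 = $5070 thousand.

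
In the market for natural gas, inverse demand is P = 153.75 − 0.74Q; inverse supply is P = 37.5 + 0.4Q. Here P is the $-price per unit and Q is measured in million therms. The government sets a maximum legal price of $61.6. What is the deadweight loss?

$992.29 million

Competitive equilibrium: 153.75 − 0.74Q = 37.5 + 0.4Q → Q* = 101.9737, P* = 78.2895.
At the ceiling P = 61.6, quantity supplied = (61.6 − 37.5)/0.4 = 60.25.
Willingness to pay at Q' = 60.25: 153.75 − 0.74·60.25 = 109.165.
ΔQ = 101.9737 − 60.25 = 41.7237; wedge = 109.165 − 61.6 = 47.565.
DWL = ½ × 41.7237 × 47.565 = $992.29 million.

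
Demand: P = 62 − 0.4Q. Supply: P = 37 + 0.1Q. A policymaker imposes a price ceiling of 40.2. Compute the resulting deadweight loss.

Competitive equilibrium: 62 − 0.4Q = 37 + 0.1Q → Q* = 50, P* = 42.
At the ceiling P = 40.2, quantity supplied = (40.2 − 37)/0.1 = 32.
Willingness to pay at Q' = 32: 62 − 0.4·32 = 49.2.
ΔQ = 50 − 32 = 18; wedge = 49.2 − 40.2 = 9.
DWL = ½ × 18 × 9 = 81.

81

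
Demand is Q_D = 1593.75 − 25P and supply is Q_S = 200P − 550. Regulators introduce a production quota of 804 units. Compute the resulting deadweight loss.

6844.80

In inverse form: demand P = 63.75 − 0.04Q, supply P = 2.75 + 0.005Q.
Competitive equilibrium: 63.75 − 0.04Q = 2.75 + 0.005Q → Q* = 1355.5556, P* = 9.5278.
At Q = 804: demand price = 63.75 − 0.04·804 = 31.59; supply price = 2.75 + 0.005·804 = 6.77.
ΔQ = 1355.5556 − 804 = 551.5556; wedge = 31.59 − 6.77 = 24.82.
DWL = ½ × 551.5556 × 24.82 = 6844.80.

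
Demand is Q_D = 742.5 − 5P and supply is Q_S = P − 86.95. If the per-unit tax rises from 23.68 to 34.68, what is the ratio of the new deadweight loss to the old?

In inverse form: demand P = 148.5 − 0.2Q, supply P = 86.95 + Q.
Competitive equilibrium: 148.5 − 0.2Q = 86.95 + Q → Q* = 51.2917, P* = 138.2417.
For a per-unit tax t: ΔQ = t/1.2, so DWL = ½·t·(t/1.2) = t²/2.4.
At t = 23.68: DWL = 233.643. At t = 34.68: DWL = 501.126.
Ratio = (34.68/23.68)² = 2.145.

2.145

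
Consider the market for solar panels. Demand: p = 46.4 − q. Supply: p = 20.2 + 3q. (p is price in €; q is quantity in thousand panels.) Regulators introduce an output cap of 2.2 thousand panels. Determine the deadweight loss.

€37.845 thousand

Competitive equilibrium: 46.4 − q = 20.2 + 3q → q* = 6.55, p* = 39.85.
At q = 2.2: demand price = 46.4 − 1·2.2 = 44.2; supply price = 20.2 + 3·2.2 = 26.8.
Δq = 6.55 − 2.2 = 4.35; wedge = 44.2 − 26.8 = 17.4.
Welfare loss = ½ × 4.35 × 17.4 = €37.845 thousand.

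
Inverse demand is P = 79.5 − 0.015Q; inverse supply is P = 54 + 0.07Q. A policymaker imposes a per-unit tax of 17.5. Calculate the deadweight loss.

1801.47

Competitive equilibrium: 79.5 − 0.015Q = 54 + 0.07Q → Q* = 300, P* = 75.
With the tax, the buyer price exceeds the seller price by 17.5: (79.5 − 0.015Q) − (54 + 0.07Q) = 17.5 → Q' = 94.1176.
ΔQ = 300 − 94.1176 = 205.8824; the wedge equals the tax, 17.5.
DWL = ½ × 205.8824 × 17.5 = 1801.47.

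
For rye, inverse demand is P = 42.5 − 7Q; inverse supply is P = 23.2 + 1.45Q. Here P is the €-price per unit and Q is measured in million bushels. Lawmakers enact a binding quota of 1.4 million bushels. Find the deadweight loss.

Competitive equilibrium: 42.5 − 7Q = 23.2 + 1.45Q → Q* = 2.284, P* = 26.5118.
At Q = 1.4: demand price = 42.5 − 7·1.4 = 32.7; supply price = 23.2 + 1.45·1.4 = 25.23.
ΔQ = 2.284 − 1.4 = 0.884; wedge = 32.7 − 25.23 = 7.47.
Welfare loss = ½ × 0.884 × 7.47 = €3.30 million.

€3.30 million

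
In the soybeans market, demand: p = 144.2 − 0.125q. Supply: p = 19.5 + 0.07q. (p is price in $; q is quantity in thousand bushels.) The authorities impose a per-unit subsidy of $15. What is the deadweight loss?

Competitive equilibrium: 144.2 − 0.125q = 19.5 + 0.07q → q* = 639.4872, p* = 64.2641.
The subsidy lowers effective supply by 15: p = 4.5 + 0.07q.
New quantity: 144.2 − 0.125q = 4.5 + 0.07q → q' = 716.4103.
Overproduction Δq = 716.4103 − 639.4872 = 76.9231; wedge = subsidy = 15.
DWL = ½ × 76.9231 × 15 = $576.92 thousand.

$576.92 thousand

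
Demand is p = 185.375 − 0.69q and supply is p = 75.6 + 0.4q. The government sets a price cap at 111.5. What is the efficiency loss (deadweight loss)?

65.48

Competitive equilibrium: 185.375 − 0.69q = 75.6 + 0.4q → q* = 100.711, p* = 115.8844.
At the ceiling p = 111.5, quantity supplied = (111.5 − 75.6)/0.4 = 89.75.
Willingness to pay at q' = 89.75: 185.375 − 0.69·89.75 = 123.4475.
Δq = 100.711 − 89.75 = 10.961; wedge = 123.4475 − 111.5 = 11.9475.
DWL = ½ × 10.961 × 11.9475 = 65.48.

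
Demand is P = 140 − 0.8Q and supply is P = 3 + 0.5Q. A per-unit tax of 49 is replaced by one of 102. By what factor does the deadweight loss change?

4.333

Competitive equilibrium: 140 − 0.8Q = 3 + 0.5Q → Q* = 105.3846, P* = 55.6923.
For a per-unit tax t: ΔQ = t/1.3, so DWL = ½·t·(t/1.3) = t²/2.6.
At t = 49: DWL = 923.462. At t = 102: DWL = 4001.538.
Ratio = (102/49)² = 4.333.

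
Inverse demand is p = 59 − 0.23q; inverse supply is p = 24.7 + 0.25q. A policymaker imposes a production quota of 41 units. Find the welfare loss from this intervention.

222.65

Competitive equilibrium: 59 − 0.23q = 24.7 + 0.25q → q* = 71.4583, p* = 42.5646.
At q = 41: demand price = 59 − 0.23·41 = 49.57; supply price = 24.7 + 0.25·41 = 34.95.
Δq = 71.4583 − 41 = 30.4583; wedge = 49.57 − 34.95 = 14.62.
Deadweight loss = ½ × 30.4583 × 14.62 = 222.65.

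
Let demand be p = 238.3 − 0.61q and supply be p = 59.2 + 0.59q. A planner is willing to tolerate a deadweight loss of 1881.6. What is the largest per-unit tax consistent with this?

67.2

Competitive equilibrium: 238.3 − 0.61q = 59.2 + 0.59q → q* = 149.25, p* = 147.2575.
A tax t gives Δq = t/1.2 and wedge t, so DWL = t²/2.4.
t²/2.4 = 1881.6 → t² = 4515.84 → t = 67.2.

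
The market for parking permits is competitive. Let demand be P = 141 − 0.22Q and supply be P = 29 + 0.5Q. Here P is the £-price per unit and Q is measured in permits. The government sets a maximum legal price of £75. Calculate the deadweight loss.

Competitive equilibrium: 141 − 0.22Q = 29 + 0.5Q → Q* = 155.5556, P* = 106.7778.
At the ceiling P = 75, quantity supplied = (75 − 29)/0.5 = 92.
Willingness to pay at Q' = 92: 141 − 0.22·92 = 120.76.
ΔQ = 155.5556 − 92 = 63.5556; wedge = 120.76 − 75 = 45.76.
Welfare loss = ½ × 63.5556 × 45.76 = £1454.15.

£1454.15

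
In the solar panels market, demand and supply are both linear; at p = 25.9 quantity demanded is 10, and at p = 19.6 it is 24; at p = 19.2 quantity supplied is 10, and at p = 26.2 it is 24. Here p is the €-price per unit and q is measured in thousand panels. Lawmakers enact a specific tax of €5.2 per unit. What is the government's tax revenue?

€60.21 thousand

Demand slope = (19.6 − 25.9)/(24 − 10) = −0.45, so p = 30.4 − 0.45q.
Supply slope = (26.2 − 19.2)/(24 − 10) = 0.5, so p = 14.2 + 0.5q.
Competitive equilibrium: 30.4 − 0.45q = 14.2 + 0.5q → q* = 17.0526, p* = 22.7263.
With the tax, the buyer price exceeds the seller price by 5.2: (30.4 − 0.45q) − (14.2 + 0.5q) = 5.2 → q' = 11.5789.
Tax revenue = 5.2 × 11.5789 = €60.21 thousand.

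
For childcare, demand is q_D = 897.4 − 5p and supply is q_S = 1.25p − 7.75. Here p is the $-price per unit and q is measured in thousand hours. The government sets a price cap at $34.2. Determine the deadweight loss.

$9560.68 thousand

In inverse form: demand p = 179.48 − 0.2q, supply p = 6.2 + 0.8q.
Competitive equilibrium: 179.48 − 0.2q = 6.2 + 0.8q → q* = 173.28, p* = 144.824.
At the ceiling p = 34.2, quantity supplied = (34.2 − 6.2)/0.8 = 35.
Willingness to pay at q' = 35: 179.48 − 0.2·35 = 172.48.
Δq = 173.28 − 35 = 138.28; wedge = 172.48 − 34.2 = 138.28.
Deadweight loss = ½ × 138.28 × 138.28 = $9560.68 thousand.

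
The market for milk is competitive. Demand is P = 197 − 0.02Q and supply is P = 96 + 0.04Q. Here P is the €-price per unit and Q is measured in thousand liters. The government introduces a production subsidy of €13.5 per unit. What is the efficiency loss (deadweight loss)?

€1518.75 thousand

Competitive equilibrium: 197 − 0.02Q = 96 + 0.04Q → Q* = 1683.3333, P* = 163.3333.
The subsidy lowers effective supply by 13.5: P = 82.5 + 0.04Q.
New quantity: 197 − 0.02Q = 82.5 + 0.04Q → Q' = 1908.3333.
Overproduction ΔQ = 1908.3333 − 1683.3333 = 225; wedge = subsidy = 13.5.
DWL = ½ × 225 × 13.5 = €1518.75 thousand.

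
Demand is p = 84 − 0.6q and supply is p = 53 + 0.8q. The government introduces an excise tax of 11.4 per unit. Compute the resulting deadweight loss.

Competitive equilibrium: 84 − 0.6q = 53 + 0.8q → q* = 22.1429, p* = 70.7143.
With the tax, the buyer price exceeds the seller price by 11.4: (84 − 0.6q) − (53 + 0.8q) = 11.4 → q' = 14.
Δq = 22.1429 − 14 = 8.1429; the wedge equals the tax, 11.4.
The triangle = ½ × 8.1429 × 11.4 = 46.41.

46.41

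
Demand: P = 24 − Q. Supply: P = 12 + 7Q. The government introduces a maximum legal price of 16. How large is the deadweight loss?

Competitive equilibrium: 24 − Q = 12 + 7Q → Q* = 1.5, P* = 22.5.
At the ceiling P = 16, quantity supplied = (16 − 12)/7 = 0.5714.
Willingness to pay at Q' = 0.5714: 24 − 1·0.5714 = 23.4286.
ΔQ = 1.5 − 0.5714 = 0.9286; wedge = 23.4286 − 16 = 7.4286.
Welfare loss = ½ × 0.9286 × 7.4286 = 3.45.

3.45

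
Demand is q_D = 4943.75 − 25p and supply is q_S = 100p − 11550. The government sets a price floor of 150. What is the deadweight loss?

In inverse form: demand p = 197.75 − 0.04q, supply p = 115.5 + 0.01q.
Competitive equilibrium: 197.75 − 0.04q = 115.5 + 0.01q → q* = 1645, p* = 131.95.
At the floor p = 150, quantity demanded = (197.75 − 150)/0.04 = 1193.75.
Sellers' marginal cost at q' = 1193.75: 115.5 + 0.01·1193.75 = 127.4375.
Δq = 1645 − 1193.75 = 451.25; wedge = 150 − 127.4375 = 22.5625.
Deadweight loss = ½ × 451.25 × 22.5625 = 5090.66.

5090.66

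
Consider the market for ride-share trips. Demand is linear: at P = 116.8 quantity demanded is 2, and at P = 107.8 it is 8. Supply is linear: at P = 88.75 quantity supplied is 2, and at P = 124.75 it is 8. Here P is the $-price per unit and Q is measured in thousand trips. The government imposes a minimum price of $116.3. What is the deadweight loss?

$43.52 thousand

Demand slope = (107.8 − 116.8)/(8 − 2) = −1.5, so P = 119.8 − 1.5Q.
Supply slope = (124.75 − 88.75)/(8 − 2) = 6, so P = 76.75 + 6Q.
Competitive equilibrium: 119.8 − 1.5Q = 76.75 + 6Q → Q* = 5.74, P* = 111.19.
At the floor P = 116.3, quantity demanded = (119.8 − 116.3)/1.5 = 2.3333.
Sellers' marginal cost at Q' = 2.3333: 76.75 + 6·2.3333 = 90.7498.
ΔQ = 5.74 − 2.3333 = 3.4067; wedge = 116.3 − 90.7498 = 25.5502.
The triangle = ½ × 3.4067 × 25.5502 = $43.52 thousand.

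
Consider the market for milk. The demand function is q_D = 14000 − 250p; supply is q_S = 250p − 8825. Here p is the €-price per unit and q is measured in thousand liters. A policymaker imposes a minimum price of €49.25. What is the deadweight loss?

€3240 thousand

In inverse form: demand p = 56 − 0.004q, supply p = 35.3 + 0.004q.
Competitive equilibrium: 56 − 0.004q = 35.3 + 0.004q → q* = 2587.5, p* = 45.65.
At the floor p = 49.25, quantity demanded = (56 − 49.25)/0.004 = 1687.5.
Sellers' marginal cost at q' = 1687.5: 35.3 + 0.004·1687.5 = 42.05.
Δq = 2587.5 − 1687.5 = 900; wedge = 49.25 − 42.05 = 7.2.
DWL = ½ × 900 × 7.2 = €3240 thousand.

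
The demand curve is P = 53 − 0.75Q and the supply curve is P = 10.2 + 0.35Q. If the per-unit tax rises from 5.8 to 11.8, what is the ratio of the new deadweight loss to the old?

Competitive equilibrium: 53 − 0.75Q = 10.2 + 0.35Q → Q* = 38.9091, P* = 23.8182.
For a per-unit tax t: ΔQ = t/1.1, so DWL = ½·t·(t/1.1) = t²/2.2.
At t = 5.8: DWL = 15.291. At t = 11.8: DWL = 63.291.
Ratio = (11.8/5.8)² = 4.139.

4.139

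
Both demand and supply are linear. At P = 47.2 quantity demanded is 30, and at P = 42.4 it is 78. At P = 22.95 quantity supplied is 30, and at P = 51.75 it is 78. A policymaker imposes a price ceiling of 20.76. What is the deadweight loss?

513.22

Demand slope = (42.4 − 47.2)/(78 − 30) = −0.1, so P = 50.2 − 0.1Q.
Supply slope = (51.75 − 22.95)/(78 − 30) = 0.6, so P = 4.95 + 0.6Q.
Competitive equilibrium: 50.2 − 0.1Q = 4.95 + 0.6Q → Q* = 64.6429, P* = 43.7357.
At the ceiling P = 20.76, quantity supplied = (20.76 − 4.95)/0.6 = 26.35.
Willingness to pay at Q' = 26.35: 50.2 − 0.1·26.35 = 47.565.
ΔQ = 64.6429 − 26.35 = 38.2929; wedge = 47.565 − 20.76 = 26.805.
The triangle = ½ × 38.2929 × 26.805 = 513.22.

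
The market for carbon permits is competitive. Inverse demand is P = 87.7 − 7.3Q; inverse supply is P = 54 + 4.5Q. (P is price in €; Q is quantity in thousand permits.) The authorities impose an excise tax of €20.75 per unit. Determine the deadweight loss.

Competitive equilibrium: 87.7 − 7.3Q = 54 + 4.5Q → Q* = 2.8559, P* = 66.8517.
With the tax, the buyer price exceeds the seller price by 20.75: (87.7 − 7.3Q) − (54 + 4.5Q) = 20.75 → Q' = 1.0975.
ΔQ = 2.8559 − 1.0975 = 1.7584; the wedge equals the tax, 20.75.
The triangle = ½ × 1.7584 × 20.75 = €18.24 thousand.

€18.24 thousand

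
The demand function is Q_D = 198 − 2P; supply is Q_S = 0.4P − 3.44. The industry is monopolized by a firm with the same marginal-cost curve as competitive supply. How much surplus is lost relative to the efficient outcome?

In inverse form: demand P = 99 − 0.5Q, supply P = 8.6 + 2.5Q.
Competitive equilibrium: 99 − 0.5Q = 8.6 + 2.5Q → Q* = 30.1333, P* = 83.9333.
Marginal revenue: MR = 99 − Q. Set MR = MC: 99 − Q = 8.6 + 2.5Q → Q_m = 25.8286.
Price P_m = 99 − 0.5·25.8286 = 86.0857; MC(Q_m) = 8.6 + 2.5·25.8286 = 73.1715.
Competitive Q* = 30.1333, so ΔQ = 4.3047; wedge = 86.0857 − 73.1715 = 12.9142.
Deadweight loss = ½ × 4.3047 × 12.9142 = 27.80.

27.80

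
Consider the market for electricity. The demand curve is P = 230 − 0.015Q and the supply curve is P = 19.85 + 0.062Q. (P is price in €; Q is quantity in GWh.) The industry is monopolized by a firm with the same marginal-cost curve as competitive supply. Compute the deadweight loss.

€7623.33

Competitive equilibrium: 230 − 0.015Q = 19.85 + 0.062Q → Q* = 2729.22078, P* = 189.06169.
Marginal revenue: MR = 230 − 0.03Q. Set MR = MC: 230 − 0.03Q = 19.85 + 0.062Q → Q_m = 2284.23913.
Price P_m = 230 − 0.015·2284.23913 = 195.73641; MC(Q_m) = 19.85 + 0.062·2284.23913 = 161.47283.
Competitive Q* = 2729.22078, so ΔQ = 444.98165; wedge = 195.73641 − 161.47283 = 34.26358.
Welfare loss = ½ × 444.98165 × 34.26358 = €7623.33.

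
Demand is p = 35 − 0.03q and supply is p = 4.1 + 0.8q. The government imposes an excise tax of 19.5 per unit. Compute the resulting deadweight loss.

Competitive equilibrium: 35 − 0.03q = 4.1 + 0.8q → q* = 37.2289, p* = 33.8831.
With the tax, the buyer price exceeds the seller price by 19.5: (35 − 0.03q) − (4.1 + 0.8q) = 19.5 → q' = 13.7349.
Δq = 37.2289 − 13.7349 = 23.494; the wedge equals the tax, 19.5.
The triangle = ½ × 23.494 × 19.5 = 229.07.

229.07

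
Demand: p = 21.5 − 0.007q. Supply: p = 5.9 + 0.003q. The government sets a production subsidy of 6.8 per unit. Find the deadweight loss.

2312

Competitive equilibrium: 21.5 − 0.007q = 5.9 + 0.003q → q* = 1560, p* = 10.58.
The subsidy lowers effective supply by 6.8: p = 0.003q − 0.9.
New quantity: 21.5 − 0.007q = 0.003q − 0.9 → q' = 2240.
Overproduction Δq = 2240 − 1560 = 680; wedge = subsidy = 6.8.
Deadweight loss = ½ × 680 × 6.8 = 2312.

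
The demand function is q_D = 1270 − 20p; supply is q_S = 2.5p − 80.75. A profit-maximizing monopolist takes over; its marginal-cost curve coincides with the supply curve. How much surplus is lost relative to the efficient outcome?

In inverse form: demand p = 63.5 − 0.05q, supply p = 32.3 + 0.4q.
Competitive equilibrium: 63.5 − 0.05q = 32.3 + 0.4q → q* = 69.3333, p* = 60.0333.
Marginal revenue: MR = 63.5 − 0.1q. Set MR = MC: 63.5 − 0.1q = 32.3 + 0.4q → q_m = 62.4.
Price p_m = 63.5 − 0.05·62.4 = 60.38; MC(q_m) = 32.3 + 0.4·62.4 = 57.26.
Competitive q* = 69.3333, so Δq = 6.9333; wedge = 60.38 − 57.26 = 3.12.
DWL = ½ × 6.9333 × 3.12 = 10.816.

10.816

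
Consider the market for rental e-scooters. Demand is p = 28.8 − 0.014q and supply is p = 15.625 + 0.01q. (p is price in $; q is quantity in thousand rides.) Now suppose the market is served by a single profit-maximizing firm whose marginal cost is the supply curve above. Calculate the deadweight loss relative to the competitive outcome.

Competitive equilibrium: 28.8 − 0.014q = 15.625 + 0.01q → q* = 548.95833, p* = 21.11458.
Marginal revenue: MR = 28.8 − 0.028q. Set MR = MC: 28.8 − 0.028q = 15.625 + 0.01q → q_m = 346.71053.
Price p_m = 28.8 − 0.014·346.71053 = 23.94605; MC(q_m) = 15.625 + 0.01·346.71053 = 19.09211.
Competitive q* = 548.95833, so Δq = 202.2478; wedge = 23.94605 − 19.09211 = 4.85394.
DWL = ½ × 202.2478 × 4.85394 = $490.85 thousand.

$490.85 thousand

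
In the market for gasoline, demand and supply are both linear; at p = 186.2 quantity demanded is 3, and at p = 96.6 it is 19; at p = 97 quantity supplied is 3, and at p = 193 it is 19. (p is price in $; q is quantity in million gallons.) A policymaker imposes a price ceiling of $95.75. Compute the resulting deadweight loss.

$361.79 million

Demand slope = (96.6 − 186.2)/(19 − 3) = −5.6, so p = 203 − 5.6q.
Supply slope = (193 − 97)/(19 − 3) = 6, so p = 79 + 6q.
Competitive equilibrium: 203 − 5.6q = 79 + 6q → q* = 10.6897, p* = 143.1379.
At the ceiling p = 95.75, quantity supplied = (95.75 − 79)/6 = 2.7917.
Willingness to pay at q' = 2.7917: 203 − 5.6·2.7917 = 187.3665.
Δq = 10.6897 − 2.7917 = 7.898; wedge = 187.3665 − 95.75 = 91.6165.
DWL = ½ × 7.898 × 91.6165 = $361.79 million.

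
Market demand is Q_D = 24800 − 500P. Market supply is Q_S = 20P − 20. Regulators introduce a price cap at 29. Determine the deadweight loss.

3648.75

In inverse form: demand P = 49.6 − 0.002Q, supply P = 1 + 0.05Q.
Competitive equilibrium: 49.6 − 0.002Q = 1 + 0.05Q → Q* = 934.6154, P* = 47.7308.
At the ceiling P = 29, quantity supplied = (29 − 1)/0.05 = 560.
Willingness to pay at Q' = 560: 49.6 − 0.002·560 = 48.48.
ΔQ = 934.6154 − 560 = 374.6154; wedge = 48.48 − 29 = 19.48.
Welfare loss = ½ × 374.6154 × 19.48 = 3648.75.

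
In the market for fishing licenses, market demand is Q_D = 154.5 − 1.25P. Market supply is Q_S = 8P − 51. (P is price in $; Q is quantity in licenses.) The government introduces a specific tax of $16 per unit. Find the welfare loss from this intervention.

In inverse form: demand P = 123.6 − 0.8Q, supply P = 6.375 + 0.125Q.
Competitive equilibrium: 123.6 − 0.8Q = 6.375 + 0.125Q → Q* = 126.7297, P* = 22.2162.
With the tax, the buyer price exceeds the seller price by 16: (123.6 − 0.8Q) − (6.375 + 0.125Q) = 16 → Q' = 109.4324.
ΔQ = 126.7297 − 109.4324 = 17.2973; the wedge equals the tax, 16.
The triangle = ½ × 17.2973 × 16 = $138.38.

$138.38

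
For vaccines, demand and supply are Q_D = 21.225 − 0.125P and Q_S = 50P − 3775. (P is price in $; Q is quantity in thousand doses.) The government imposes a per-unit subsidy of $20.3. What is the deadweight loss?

$25.69 thousand

In inverse form: demand P = 169.8 − 8Q, supply P = 75.5 + 0.02Q.
Competitive equilibrium: 169.8 − 8Q = 75.5 + 0.02Q → Q* = 11.7581, P* = 75.7352.
The subsidy lowers effective supply by 20.3: P = 55.2 + 0.02Q.
New quantity: 169.8 − 8Q = 55.2 + 0.02Q → Q' = 14.2893.
Overproduction ΔQ = 14.2893 − 11.7581 = 2.5312; wedge = subsidy = 20.3.
DWL = ½ × 2.5312 × 20.3 = $25.69 thousand.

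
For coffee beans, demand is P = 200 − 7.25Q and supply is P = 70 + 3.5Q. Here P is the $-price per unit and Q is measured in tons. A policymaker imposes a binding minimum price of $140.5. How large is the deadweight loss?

$81.17

Competitive equilibrium: 200 − 7.25Q = 70 + 3.5Q → Q* = 12.093, P* = 112.3256.
At the floor P = 140.5, quantity demanded = (200 − 140.5)/7.25 = 8.2069.
Sellers' marginal cost at Q' = 8.2069: 70 + 3.5·8.2069 = 98.7242.
ΔQ = 12.093 − 8.2069 = 3.8861; wedge = 140.5 − 98.7242 = 41.7758.
Deadweight loss = ½ × 3.8861 × 41.7758 = $81.17.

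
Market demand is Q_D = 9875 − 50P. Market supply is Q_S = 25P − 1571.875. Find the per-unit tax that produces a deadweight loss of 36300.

In inverse form: demand P = 197.5 − 0.02Q, supply P = 62.875 + 0.04Q.
Competitive equilibrium: 197.5 − 0.02Q = 62.875 + 0.04Q → Q* = 2243.75, P* = 152.625.
A tax t gives ΔQ = t/0.06 and wedge t, so DWL = t²/0.12.
t²/0.12 = 36300 → t² = 4356 → t = 66.

66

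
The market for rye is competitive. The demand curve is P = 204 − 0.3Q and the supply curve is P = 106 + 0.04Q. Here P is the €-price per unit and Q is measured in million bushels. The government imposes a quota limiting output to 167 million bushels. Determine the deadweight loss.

Competitive equilibrium: 204 − 0.3Q = 106 + 0.04Q → Q* = 288.2353, P* = 117.5294.
At Q = 167: demand price = 204 − 0.3·167 = 153.9; supply price = 106 + 0.04·167 = 112.68.
ΔQ = 288.2353 − 167 = 121.2353; wedge = 153.9 − 112.68 = 41.22.
Deadweight loss = ½ × 121.2353 × 41.22 = €2498.66 million.

€2498.66 million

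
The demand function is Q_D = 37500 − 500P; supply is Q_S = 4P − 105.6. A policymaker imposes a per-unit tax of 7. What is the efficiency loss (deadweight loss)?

In inverse form: demand P = 75 − 0.002Q, supply P = 26.4 + 0.25Q.
Competitive equilibrium: 75 − 0.002Q = 26.4 + 0.25Q → Q* = 192.8571, P* = 74.6143.
With the tax, the buyer price exceeds the seller price by 7: (75 − 0.002Q) − (26.4 + 0.25Q) = 7 → Q' = 165.0794.
ΔQ = 192.8571 − 165.0794 = 27.7777; the wedge equals the tax, 7.
DWL = ½ × 27.7777 × 7 = 97.22.

97.22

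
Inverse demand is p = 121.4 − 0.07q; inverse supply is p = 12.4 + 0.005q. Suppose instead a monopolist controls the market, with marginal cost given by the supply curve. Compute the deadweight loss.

Competitive equilibrium: 121.4 − 0.07q = 12.4 + 0.005q → q* = 1453.3333, p* = 19.6667.
Marginal revenue: MR = 121.4 − 0.14q. Set MR = MC: 121.4 − 0.14q = 12.4 + 0.005q → q_m = 751.7241.
Price p_m = 121.4 − 0.07·751.7241 = 68.7793; MC(q_m) = 12.4 + 0.005·751.7241 = 16.1586.
Competitive q* = 1453.3333, so Δq = 701.6092; wedge = 68.7793 − 16.1586 = 52.6207.
DWL = ½ × 701.6092 × 52.6207 = 18459.58.

18459.58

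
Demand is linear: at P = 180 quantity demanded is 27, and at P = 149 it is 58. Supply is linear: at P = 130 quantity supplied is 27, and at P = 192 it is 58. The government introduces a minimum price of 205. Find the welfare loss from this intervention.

2604.17

Demand slope = (149 − 180)/(58 − 27) = −1, so P = 207 − Q.
Supply slope = (192 − 130)/(58 − 27) = 2, so P = 76 + 2Q.
Competitive equilibrium: 207 − Q = 76 + 2Q → Q* = 43.6667, P* = 163.3333.
At the floor P = 205, quantity demanded = (207 − 205)/1 = 2.
Sellers' marginal cost at Q' = 2: 76 + 2·2 = 80.
ΔQ = 43.6667 − 2 = 41.6667; wedge = 205 − 80 = 125.
Deadweight loss = ½ × 41.6667 × 125 = 2604.17.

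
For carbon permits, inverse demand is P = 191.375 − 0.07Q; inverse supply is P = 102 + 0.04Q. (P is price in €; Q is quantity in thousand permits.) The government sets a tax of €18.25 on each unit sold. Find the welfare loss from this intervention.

€1513.92 thousand

Competitive equilibrium: 191.375 − 0.07Q = 102 + 0.04Q → Q* = 812.5, P* = 134.5.
With the tax, the buyer price exceeds the seller price by 18.25: (191.375 − 0.07Q) − (102 + 0.04Q) = 18.25 → Q' = 646.5909.
ΔQ = 812.5 − 646.5909 = 165.9091; the wedge equals the tax, 18.25.
Deadweight loss = ½ × 165.9091 × 18.25 = €1513.92 thousand.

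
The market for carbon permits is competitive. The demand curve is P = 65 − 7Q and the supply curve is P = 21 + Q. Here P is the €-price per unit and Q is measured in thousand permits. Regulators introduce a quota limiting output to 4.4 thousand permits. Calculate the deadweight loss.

€4.84 thousand

Competitive equilibrium: 65 − 7Q = 21 + Q → Q* = 5.5, P* = 26.5.
At Q = 4.4: demand price = 65 − 7·4.4 = 34.2; supply price = 21 + 1·4.4 = 25.4.
ΔQ = 5.5 − 4.4 = 1.1; wedge = 34.2 − 25.4 = 8.8.
Welfare loss = ½ × 1.1 × 8.8 = €4.84 thousand.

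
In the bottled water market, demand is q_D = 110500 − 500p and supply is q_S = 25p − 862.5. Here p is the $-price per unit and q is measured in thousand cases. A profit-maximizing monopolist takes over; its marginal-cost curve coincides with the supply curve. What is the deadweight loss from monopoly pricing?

$855.53 thousand

In inverse form: demand p = 221 − 0.002q, supply p = 34.5 + 0.04q.
Competitive equilibrium: 221 − 0.002q = 34.5 + 0.04q → q* = 4440.47619, p* = 212.11905.
Marginal revenue: MR = 221 − 0.004q. Set MR = MC: 221 − 0.004q = 34.5 + 0.04q → q_m = 4238.63636.
Price p_m = 221 − 0.002·4238.63636 = 212.52273; MC(q_m) = 34.5 + 0.04·4238.63636 = 204.04545.
Competitive q* = 4440.47619, so Δq = 201.83983; wedge = 212.52273 − 204.04545 = 8.47728.
Welfare loss = ½ × 201.83983 × 8.47728 = $855.53 thousand.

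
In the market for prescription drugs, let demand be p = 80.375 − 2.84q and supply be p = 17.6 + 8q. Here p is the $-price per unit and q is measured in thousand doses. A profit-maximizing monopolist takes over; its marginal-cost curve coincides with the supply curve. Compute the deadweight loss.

$7.83 thousand

Competitive equilibrium: 80.375 − 2.84q = 17.6 + 8q → q* = 5.7911, p* = 63.9284.
Marginal revenue: MR = 80.375 − 5.68q. Set MR = MC: 80.375 − 5.68q = 17.6 + 8q → q_m = 4.5888.
Price p_m = 80.375 − 2.84·4.5888 = 67.3428; MC(q_m) = 17.6 + 8·4.5888 = 54.3104.
Competitive q* = 5.7911, so Δq = 1.2023; wedge = 67.3428 − 54.3104 = 13.0324.
Welfare loss = ½ × 1.2023 × 13.0324 = $7.83 thousand.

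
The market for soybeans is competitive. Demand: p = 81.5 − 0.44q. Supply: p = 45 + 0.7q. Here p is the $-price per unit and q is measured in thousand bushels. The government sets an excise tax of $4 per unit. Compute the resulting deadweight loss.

$7.02 thousand

Competitive equilibrium: 81.5 − 0.44q = 45 + 0.7q → q* = 32.0175, p* = 67.4123.
With the tax, the buyer price exceeds the seller price by 4: (81.5 − 0.44q) − (45 + 0.7q) = 4 → q' = 28.5088.
Δq = 32.0175 − 28.5088 = 3.5087; the wedge equals the tax, 4.
The triangle = ½ × 3.5087 × 4 = $7.02 thousand.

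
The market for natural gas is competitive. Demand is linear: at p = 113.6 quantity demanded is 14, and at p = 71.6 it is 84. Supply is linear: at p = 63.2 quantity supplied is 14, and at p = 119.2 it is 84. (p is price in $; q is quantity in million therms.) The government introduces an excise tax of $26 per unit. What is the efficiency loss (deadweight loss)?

$241.43 million

Demand slope = (71.6 − 113.6)/(84 − 14) = −0.6, so p = 122 − 0.6q.
Supply slope = (119.2 − 63.2)/(84 − 14) = 0.8, so p = 52 + 0.8q.
Competitive equilibrium: 122 − 0.6q = 52 + 0.8q → q* = 50, p* = 92.
With the tax, the buyer price exceeds the seller price by 26: (122 − 0.6q) − (52 + 0.8q) = 26 → q' = 31.4286.
Δq = 50 − 31.4286 = 18.5714; the wedge equals the tax, 26.
Welfare loss = ½ × 18.5714 × 26 = $241.43 million.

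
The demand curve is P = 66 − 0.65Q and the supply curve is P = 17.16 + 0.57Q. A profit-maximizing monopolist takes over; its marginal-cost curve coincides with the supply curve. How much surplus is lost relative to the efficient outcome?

118.11

Competitive equilibrium: 66 − 0.65Q = 17.16 + 0.57Q → Q* = 40.03279, P* = 39.97869.
Marginal revenue: MR = 66 − 1.3Q. Set MR = MC: 66 − 1.3Q = 17.16 + 0.57Q → Q_m = 26.11765.
Price P_m = 66 − 0.65·26.11765 = 49.02353; MC(Q_m) = 17.16 + 0.57·26.11765 = 32.04706.
Competitive Q* = 40.03279, so ΔQ = 13.91514; wedge = 49.02353 − 32.04706 = 16.97647.
DWL = ½ × 13.91514 × 16.97647 = 118.11.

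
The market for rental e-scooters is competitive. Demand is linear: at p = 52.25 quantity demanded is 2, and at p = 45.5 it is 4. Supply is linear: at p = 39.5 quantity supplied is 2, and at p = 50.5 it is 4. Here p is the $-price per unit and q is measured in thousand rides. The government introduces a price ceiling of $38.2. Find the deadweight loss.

$12.42 thousand

Demand slope = (45.5 − 52.25)/(4 − 2) = −3.375, so p = 59 − 3.375q.
Supply slope = (50.5 − 39.5)/(4 − 2) = 5.5, so p = 28.5 + 5.5q.
Competitive equilibrium: 59 − 3.375q = 28.5 + 5.5q → q* = 3.4366, p* = 47.4014.
At the ceiling p = 38.2, quantity supplied = (38.2 − 28.5)/5.5 = 1.7636.
Willingness to pay at q' = 1.7636: 59 − 3.375·1.7636 = 53.0479.
Δq = 3.4366 − 1.7636 = 1.673; wedge = 53.0479 − 38.2 = 14.8479.
Welfare loss = ½ × 1.673 × 14.8479 = $12.42 thousand.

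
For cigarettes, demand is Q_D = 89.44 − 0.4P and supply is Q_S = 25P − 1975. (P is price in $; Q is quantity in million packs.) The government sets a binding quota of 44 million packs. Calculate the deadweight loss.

In inverse form: demand P = 223.6 − 2.5Q, supply P = 79 + 0.04Q.
Competitive equilibrium: 223.6 − 2.5Q = 79 + 0.04Q → Q* = 56.9291, P* = 81.2772.
At Q = 44: demand price = 223.6 − 2.5·44 = 113.6; supply price = 79 + 0.04·44 = 80.76.
ΔQ = 56.9291 − 44 = 12.9291; wedge = 113.6 − 80.76 = 32.84.
DWL = ½ × 12.9291 × 32.84 = $212.30 million.

$212.30 million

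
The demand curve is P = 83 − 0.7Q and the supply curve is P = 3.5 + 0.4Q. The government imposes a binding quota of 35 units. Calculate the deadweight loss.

Competitive equilibrium: 83 − 0.7Q = 3.5 + 0.4Q → Q* = 72.2727, P* = 32.4091.
At Q = 35: demand price = 83 − 0.7·35 = 58.5; supply price = 3.5 + 0.4·35 = 17.5.
ΔQ = 72.2727 − 35 = 37.2727; wedge = 58.5 − 17.5 = 41.
Deadweight loss = ½ × 37.2727 × 41 = 764.09.

764.09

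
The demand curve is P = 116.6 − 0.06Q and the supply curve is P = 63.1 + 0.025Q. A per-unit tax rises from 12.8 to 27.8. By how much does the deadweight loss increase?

3582.35

Competitive equilibrium: 116.6 − 0.06Q = 63.1 + 0.025Q → Q* = 629.4118, P* = 78.8353.
For a per-unit tax t: ΔQ = t/0.085, so DWL = ½·t·(t/0.085) = t²/0.17.
At t = 12.8: DWL = 963.765. At t = 27.8: DWL = 4546.118.
Increase = 4546.118 − 963.765 = 3582.35.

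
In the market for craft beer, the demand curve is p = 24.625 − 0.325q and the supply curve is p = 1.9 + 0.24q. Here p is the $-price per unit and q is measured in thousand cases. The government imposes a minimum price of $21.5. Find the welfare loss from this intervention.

Competitive equilibrium: 24.625 − 0.325q = 1.9 + 0.24q → q* = 40.2212, p* = 11.5531.
At the floor p = 21.5, quantity demanded = (24.625 − 21.5)/0.325 = 9.6154.
Sellers' marginal cost at q' = 9.6154: 1.9 + 0.24·9.6154 = 4.2077.
Δq = 40.2212 − 9.6154 = 30.6058; wedge = 21.5 − 4.2077 = 17.2923.
The triangle = ½ × 30.6058 × 17.2923 = $264.62 thousand.

$264.62 thousand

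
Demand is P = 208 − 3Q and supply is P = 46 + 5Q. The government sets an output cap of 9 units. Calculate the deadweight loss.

506.25

Competitive equilibrium: 208 − 3Q = 46 + 5Q → Q* = 20.25, P* = 147.25.
At Q = 9: demand price = 208 − 3·9 = 181; supply price = 46 + 5·9 = 91.
ΔQ = 20.25 − 9 = 11.25; wedge = 181 − 91 = 90.
The triangle = ½ × 11.25 × 90 = 506.25.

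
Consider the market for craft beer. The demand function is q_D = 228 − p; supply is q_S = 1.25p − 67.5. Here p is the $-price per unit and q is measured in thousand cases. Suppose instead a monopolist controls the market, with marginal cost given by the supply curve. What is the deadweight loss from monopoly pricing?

$1072.70 thousand

In inverse form: demand p = 228 − q, supply p = 54 + 0.8q.
Competitive equilibrium: 228 − q = 54 + 0.8q → q* = 96.6667, p* = 131.3333.
Marginal revenue: MR = 228 − 2q. Set MR = MC: 228 − 2q = 54 + 0.8q → q_m = 62.1429.
Price p_m = 228 − 1·62.1429 = 165.8571; MC(q_m) = 54 + 0.8·62.1429 = 103.7143.
Competitive q* = 96.6667, so Δq = 34.5238; wedge = 165.8571 − 103.7143 = 62.1428.
DWL = ½ × 34.5238 × 62.1428 = $1072.70 thousand.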